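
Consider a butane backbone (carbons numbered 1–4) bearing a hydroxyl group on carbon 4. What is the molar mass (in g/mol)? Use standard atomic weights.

Atom tally by fragment:
  CH3 → C:1 H:3
  CH2 → C:1 H:2
  CH2 → C:1 H:2
  CH2OH → C:1 H:3 O:1
Element totals:
  C: 4
  H: 10
  O: 1
Molecular formula: C4H10O.
  M = 4(12.011) + 10(1.008) + 15.999
    = 48.044 + 10.080 + 15.999 = 74.123

74.12 g/mol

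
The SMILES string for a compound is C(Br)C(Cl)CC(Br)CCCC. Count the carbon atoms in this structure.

Atom tally by fragment:
  BrCH2 → C:1 H:2 Br:1
  CH(Cl) → C:1 H:1 Cl:1
  CH2 → C:1 H:2
  CH(Br) → C:1 H:1 Br:1
  CH2 → C:1 H:2
  CH2 → C:1 H:2
  CH2 → C:1 H:2
  CH3 → C:1 H:3
Element totals:
  C: 8
  H: 15
  Br: 2
  Cl: 1

8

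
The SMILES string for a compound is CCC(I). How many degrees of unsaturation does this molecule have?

0

Atom tally by fragment:
  CH3 → C:1 H:3
  CH2 → C:1 H:2
  CH2I → C:1 H:2 I:1
Element totals:
  C: 3
  H: 7
  I: 1
Molecular formula: C3H7I.
DoU = (2C + 2 + N − H − X) / 2 = (2·3 + 2 + 0 − 7 − 1) / 2 = 0.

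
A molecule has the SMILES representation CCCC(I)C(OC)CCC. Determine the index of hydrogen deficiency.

Atom tally by fragment:
  CH3 → C:1 H:3
  CH2 → C:1 H:2
  CH2 → C:1 H:2
  CH(I) → C:1 H:1 I:1
  CH(OCH3) → C:2 H:4 O:1
  CH2 → C:1 H:2
  CH2 → C:1 H:2
  CH3 → C:1 H:3
Element totals:
  C: 9
  H: 19
  I: 1
  O: 1
Molecular formula: C9H19IO.
DoU = (2C + 2 + N − H − X) / 2 = (2·9 + 2 + 0 − 19 − 1) / 2 = 0.

0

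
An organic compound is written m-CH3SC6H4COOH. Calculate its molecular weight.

Atom tally by fragment:
  benzene ring core → C:6 H:6
  (− 2 ring H displaced by substituents)
  + SCH3 → C:1 H:3 S:1
  + COOH → C:1 H:1 O:2
Element totals:
  C: 8
  H: 8
  O: 2
  S: 1
Molecular formula: C8H8O2S.
  M = 8(12.011) + 8(1.008) + 2(15.999) + 32.06
    = 96.088 + 8.064 + 31.998 + 32.060 = 168.210

168.21 g/mol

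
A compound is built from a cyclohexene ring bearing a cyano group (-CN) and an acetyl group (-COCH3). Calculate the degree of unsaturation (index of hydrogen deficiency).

Atom tally by fragment:
  cyclohexene ring core → C:6 H:10
  (− 2 ring H displaced by substituents)
  + CN → C:1 N:1
  + COCH3 → C:2 H:3 O:1
Element totals:
  C: 9
  H: 11
  N: 1
  O: 1
Molecular formula: C9H11NO.
DoU = (2C + 2 + N − H − X) / 2 = (2·9 + 2 + 1 − 11 − 0) / 2 = 5.

5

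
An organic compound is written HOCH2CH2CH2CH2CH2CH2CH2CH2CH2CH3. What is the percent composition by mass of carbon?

75.88%

Atom tally by fragment:
  HOCH2CH2 → C:2 H:5 O:1
  CH2 → C:1 H:2
  CH2 → C:1 H:2
  CH2 → C:1 H:2
  CH2 → C:1 H:2
  CH2 → C:1 H:2
  CH2 → C:1 H:2
  CH2 → C:1 H:2
  CH3 → C:1 H:3
Element totals:
  C: 10
  H: 22
  O: 1
Molecular formula: C10H22O.
Molar mass = 158.285 g/mol.
Mass from C: 10 × 12.011 = 120.110 g/mol.
%C = 120.110 / 158.285 × 100 = 75.88%.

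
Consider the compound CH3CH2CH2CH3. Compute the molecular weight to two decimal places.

Atom tally by fragment:
  CH3 → C:1 H:3
  CH2 → C:1 H:2
  CH2 → C:1 H:2
  CH3 → C:1 H:3
Element totals:
  C: 4
  H: 10
Molecular formula: C4H10.
  M = 4(12.011) + 10(1.008)
    = 48.044 + 10.080 = 58.124

58.12 g/mol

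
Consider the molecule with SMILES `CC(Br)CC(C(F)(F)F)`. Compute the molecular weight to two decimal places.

Atom tally by fragment:
  CH3 → C:1 H:3
  CH(Br) → C:1 H:1 Br:1
  CH2 → C:1 H:2
  CH2CF3 → C:2 H:2 F:3
Element totals:
  C: 5
  H: 8
  Br: 1
  F: 3
Molecular formula: C5H8BrF3.
  M = 5(12.011) + 8(1.008) + 79.904 + 3(18.998)
    = 60.055 + 8.064 + 79.904 + 56.994 = 205.017

205.02 g/mol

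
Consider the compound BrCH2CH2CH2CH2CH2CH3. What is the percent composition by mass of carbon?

Atom tally by fragment:
  BrCH2 → C:1 H:2 Br:1
  CH2 → C:1 H:2
  CH2 → C:1 H:2
  CH2 → C:1 H:2
  CH2 → C:1 H:2
  CH3 → C:1 H:3
Element totals:
  C: 6
  H: 13
  Br: 1
Molecular formula: C6H13Br.
Molar mass = 165.074 g/mol.
Mass from C: 6 × 12.011 = 72.066 g/mol.
%C = 72.066 / 165.074 × 100 = 43.66%.

43.66%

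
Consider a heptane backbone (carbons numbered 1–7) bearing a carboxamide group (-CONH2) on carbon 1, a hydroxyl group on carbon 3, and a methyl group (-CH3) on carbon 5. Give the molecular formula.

Atom tally by fragment:
  H2NOCCH2 → C:2 H:4 O:1 N:1
  CH2 → C:1 H:2
  CH(OH) → C:1 H:2 O:1
  CH2 → C:1 H:2
  CH(CH3) → C:2 H:4
  CH2 → C:1 H:2
  CH3 → C:1 H:3
Element totals:
  C: 9
  H: 19
  N: 1
  O: 2

C9H19NO2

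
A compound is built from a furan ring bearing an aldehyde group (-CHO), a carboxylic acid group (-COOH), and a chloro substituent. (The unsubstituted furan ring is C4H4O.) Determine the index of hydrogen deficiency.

Atom tally by fragment:
  furan ring core → C:4 H:4 O:1
  (− 3 ring H displaced by substituents)
  + CHO → C:1 H:1 O:1
  + COOH → C:1 H:1 O:2
  + Cl → Cl:1
Element totals:
  C: 6
  H: 3
  Cl: 1
  O: 4
Molecular formula: C6H3ClO4.
DoU = (2C + 2 + N − H − X) / 2 = (2·6 + 2 + 0 − 3 − 1) / 2 = 5.

5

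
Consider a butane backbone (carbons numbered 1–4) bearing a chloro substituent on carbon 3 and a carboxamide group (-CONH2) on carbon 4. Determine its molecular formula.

Atom tally by fragment:
  CH3 → C:1 H:3
  CH2 → C:1 H:2
  CH(Cl) → C:1 H:1 Cl:1
  CH2CONH2 → C:2 H:4 O:1 N:1
Element totals:
  C: 5
  H: 10
  Cl: 1
  N: 1
  O: 1

C5H10ClNO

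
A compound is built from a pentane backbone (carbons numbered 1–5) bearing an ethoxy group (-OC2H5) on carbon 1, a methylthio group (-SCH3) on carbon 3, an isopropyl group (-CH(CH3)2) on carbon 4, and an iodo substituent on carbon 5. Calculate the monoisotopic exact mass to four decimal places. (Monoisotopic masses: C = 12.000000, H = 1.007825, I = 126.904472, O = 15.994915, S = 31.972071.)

Atom tally by fragment:
  C2H5OCH2 → C:3 H:7 O:1
  CH2 → C:1 H:2
  CH(SCH3) → C:2 H:4 S:1
  CH(CH(CH3)2) → C:4 H:8
  CH2I → C:1 H:2 I:1
Element totals:
  C: 11
  H: 23
  I: 1
  O: 1
  S: 1
Molecular formula: C11H23IOS.
  M = 11(12.0) + 23(1.007825) + 126.904472 + 15.994915 + 31.972071
    = 132.000000 + 23.179975 + 126.904472 + 15.994915 + 31.972071 = 330.051433

330.0514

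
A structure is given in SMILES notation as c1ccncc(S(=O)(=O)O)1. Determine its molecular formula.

C5H5NO3S

Atom tally by fragment:
  pyridine ring core → C:5 H:5 N:1
  (− 1 ring H displaced by substituents)
  + SO3H → S:1 O:3 H:1
Element totals:
  C: 5
  H: 5
  N: 1
  O: 3
  S: 1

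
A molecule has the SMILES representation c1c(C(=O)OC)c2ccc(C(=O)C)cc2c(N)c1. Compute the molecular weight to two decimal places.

Atom tally by fragment:
  naphthalene ring system core → C:10 H:8
  (− 3 ring H displaced by substituents)
  + COOCH3 → C:2 H:3 O:2
  + COCH3 → C:2 H:3 O:1
  + NH2 → N:1 H:2
Element totals:
  C: 14
  H: 13
  N: 1
  O: 3
Molecular formula: C14H13NO3.
  M = 14(12.011) + 13(1.008) + 14.007 + 3(15.999)
    = 168.154 + 13.104 + 14.007 + 47.997 = 243.262

243.26 g/mol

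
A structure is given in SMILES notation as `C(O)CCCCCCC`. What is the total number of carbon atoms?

Atom tally by fragment:
  HOCH2 → C:1 H:3 O:1
  CH2 → C:1 H:2
  CH2 → C:1 H:2
  CH2 → C:1 H:2
  CH2 → C:1 H:2
  CH2 → C:1 H:2
  CH2 → C:1 H:2
  CH3 → C:1 H:3
Element totals:
  C: 8
  H: 18
  O: 1

8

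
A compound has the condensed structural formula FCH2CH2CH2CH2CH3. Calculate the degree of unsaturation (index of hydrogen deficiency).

Element totals:
  C: 5
  H: 11
  F: 1
Molecular formula: C5H11F.
DoU = (2C + 2 + N − H − X) / 2 = (2·5 + 2 + 0 − 11 − 1) / 2 = 0.

0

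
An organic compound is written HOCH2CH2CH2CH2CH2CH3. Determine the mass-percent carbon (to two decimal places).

70.53%

Atom tally by fragment:
  HOCH2 → C:1 H:3 O:1
  CH2 → C:1 H:2
  CH2 → C:1 H:2
  CH2 → C:1 H:2
  CH2 → C:1 H:2
  CH3 → C:1 H:3
Element totals:
  C: 6
  H: 14
  O: 1
Molecular formula: C6H14O.
Molar mass = 102.177 g/mol.
Mass from C: 6 × 12.011 = 72.066 g/mol.
%C = 72.066 / 102.177 × 100 = 70.53%.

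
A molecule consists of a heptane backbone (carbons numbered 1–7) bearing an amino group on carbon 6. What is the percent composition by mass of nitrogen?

12.16%

Atom tally by fragment:
  CH3 → C:1 H:3
  CH2 → C:1 H:2
  CH2 → C:1 H:2
  CH2 → C:1 H:2
  CH2 → C:1 H:2
  CH(NH2) → C:1 H:3 N:1
  CH3 → C:1 H:3
Element totals:
  C: 7
  H: 17
  N: 1
Molecular formula: C7H17N.
Molar mass = 115.220 g/mol.
Mass from N: 1 × 14.007 = 14.007 g/mol.
%N = 14.007 / 115.220 × 100 = 12.16%.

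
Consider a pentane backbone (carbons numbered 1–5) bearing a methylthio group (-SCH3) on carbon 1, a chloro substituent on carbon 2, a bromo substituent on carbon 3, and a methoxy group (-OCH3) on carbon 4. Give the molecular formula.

C7H14BrClOS

Atom tally by fragment:
  CH3SCH2 → C:2 H:5 S:1
  CH(Cl) → C:1 H:1 Cl:1
  CH(Br) → C:1 H:1 Br:1
  CH(OCH3) → C:2 H:4 O:1
  CH3 → C:1 H:3
Element totals:
  C: 7
  H: 14
  Br: 1
  Cl: 1
  O: 1
  S: 1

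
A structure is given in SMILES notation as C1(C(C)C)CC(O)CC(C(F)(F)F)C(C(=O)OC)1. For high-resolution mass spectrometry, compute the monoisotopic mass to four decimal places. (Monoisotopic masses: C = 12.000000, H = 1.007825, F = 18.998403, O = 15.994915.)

Atom tally by fragment:
  cyclohexane ring core → C:6 H:12
  (− 4 ring H displaced by substituents)
  + CH(CH3)2 → C:3 H:7
  + OH → O:1 H:1
  + CF3 → C:1 F:3
  + COOCH3 → C:2 H:3 O:2
Element totals:
  C: 12
  H: 19
  F: 3
  O: 3
Molecular formula: C12H19F3O3.
  M = 12(12.0) + 19(1.007825) + 3(18.998403) + 3(15.994915)
    = 144.000000 + 19.148675 + 56.995209 + 47.984745 = 268.128629

268.1286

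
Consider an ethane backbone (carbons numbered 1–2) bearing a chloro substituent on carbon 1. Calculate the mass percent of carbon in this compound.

Atom tally by fragment:
  ClCH2 → C:1 H:2 Cl:1
  CH3 → C:1 H:3
Element totals:
  C: 2
  H: 5
  Cl: 1
Molecular formula: C2H5Cl.
Molar mass = 64.512 g/mol.
Mass from C: 2 × 12.011 = 24.022 g/mol.
%C = 24.022 / 64.512 × 100 = 37.24%.

37.24%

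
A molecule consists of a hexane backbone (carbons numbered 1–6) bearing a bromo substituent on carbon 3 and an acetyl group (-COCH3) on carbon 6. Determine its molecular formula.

Atom tally by fragment:
  CH3 → C:1 H:3
  CH2 → C:1 H:2
  CH(Br) → C:1 H:1 Br:1
  CH2 → C:1 H:2
  CH2 → C:1 H:2
  CH2COCH3 → C:3 H:5 O:1
Element totals:
  C: 8
  H: 15
  Br: 1
  O: 1

C8H15BrO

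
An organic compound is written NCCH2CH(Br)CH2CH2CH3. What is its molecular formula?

Atom tally by fragment:
  NCCH2 → C:2 H:2 N:1
  CH(Br) → C:1 H:1 Br:1
  CH2 → C:1 H:2
  CH2 → C:1 H:2
  CH3 → C:1 H:3
Element totals:
  C: 6
  H: 10
  Br: 1
  N: 1

C6H10BrN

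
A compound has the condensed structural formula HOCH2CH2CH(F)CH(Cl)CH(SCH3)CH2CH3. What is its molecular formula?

C8H16ClFOS

Atom tally by fragment:
  HOCH2 → C:1 H:3 O:1
  CH2 → C:1 H:2
  CH(F) → C:1 H:1 F:1
  CH(Cl) → C:1 H:1 Cl:1
  CH(SCH3) → C:2 H:4 S:1
  CH2 → C:1 H:2
  CH3 → C:1 H:3
Element totals:
  C: 8
  H: 16
  Cl: 1
  F: 1
  O: 1
  S: 1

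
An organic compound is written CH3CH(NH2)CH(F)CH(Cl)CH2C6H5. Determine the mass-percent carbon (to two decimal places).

Atom tally by fragment:
  CH3 → C:1 H:3
  CH(NH2) → C:1 H:3 N:1
  CH(F) → C:1 H:1 F:1
  CH(Cl) → C:1 H:1 Cl:1
  CH2C6H5 → C:7 H:7
Element totals:
  C: 11
  H: 15
  Cl: 1
  F: 1
  N: 1
Molecular formula: C11H15ClFN.
Molar mass = 215.696 g/mol.
Mass from C: 11 × 12.011 = 132.121 g/mol.
%C = 132.121 / 215.696 × 100 = 61.25%.

61.25%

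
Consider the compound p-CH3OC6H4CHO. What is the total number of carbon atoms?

8

Atom tally by fragment:
  benzene ring core → C:6 H:6
  (− 2 ring H displaced by substituents)
  + OCH3 → C:1 H:3 O:1
  + CHO → C:1 H:1 O:1
Element totals:
  C: 8
  H: 8
  O: 2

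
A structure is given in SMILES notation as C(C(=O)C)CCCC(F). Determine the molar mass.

132.18 g/mol

Atom tally by fragment:
  CH3COCH2 → C:3 H:5 O:1
  CH2 → C:1 H:2
  CH2 → C:1 H:2
  CH2 → C:1 H:2
  CH2F → C:1 H:2 F:1
Element totals:
  C: 7
  H: 13
  F: 1
  O: 1
Molecular formula: C7H13FO.
  M = 7(12.011) + 13(1.008) + 18.998 + 15.999
    = 84.077 + 13.104 + 18.998 + 15.999 = 132.178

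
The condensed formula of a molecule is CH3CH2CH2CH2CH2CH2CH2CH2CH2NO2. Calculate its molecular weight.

Atom tally by fragment:
  CH3 → C:1 H:3
  CH2 → C:1 H:2
  CH2 → C:1 H:2
  CH2 → C:1 H:2
  CH2 → C:1 H:2
  CH2 → C:1 H:2
  CH2 → C:1 H:2
  CH2 → C:1 H:2
  CH2NO2 → C:1 H:2 N:1 O:2
Element totals:
  C: 9
  H: 19
  N: 1
  O: 2
Molecular formula: C9H19NO2.
  M = 9(12.011) + 19(1.008) + 14.007 + 2(15.999)
    = 108.099 + 19.152 + 14.007 + 31.998 = 173.256

173.26 g/mol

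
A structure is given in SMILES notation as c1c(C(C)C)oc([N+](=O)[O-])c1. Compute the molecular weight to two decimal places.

Atom tally by fragment:
  furan ring core → C:4 H:4 O:1
  (− 2 ring H displaced by substituents)
  + CH(CH3)2 → C:3 H:7
  + NO2 → N:1 O:2
Element totals:
  C: 7
  H: 9
  N: 1
  O: 3
Molecular formula: C7H9NO3.
  M = 7(12.011) + 9(1.008) + 14.007 + 3(15.999)
    = 84.077 + 9.072 + 14.007 + 47.997 = 155.153

155.15 g/mol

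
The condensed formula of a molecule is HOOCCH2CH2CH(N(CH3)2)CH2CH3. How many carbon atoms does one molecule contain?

Atom tally by fragment:
  HOOCCH2 → C:2 H:3 O:2
  CH2 → C:1 H:2
  CH(N(CH3)2) → C:3 H:7 N:1
  CH2 → C:1 H:2
  CH3 → C:1 H:3
Element totals:
  C: 8
  H: 17
  N: 1
  O: 2

8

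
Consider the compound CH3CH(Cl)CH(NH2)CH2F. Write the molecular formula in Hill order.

C4H9ClFN

Element totals:
  C: 4
  H: 9
  Cl: 1
  F: 1
  N: 1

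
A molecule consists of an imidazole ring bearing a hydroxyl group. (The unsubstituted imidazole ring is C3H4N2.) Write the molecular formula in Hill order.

C3H4N2O

Atom tally by fragment:
  imidazole ring core → C:3 H:4 N:2
  (− 1 ring H displaced by substituents)
  + OH → O:1 H:1
Element totals:
  C: 3
  H: 4
  N: 2
  O: 1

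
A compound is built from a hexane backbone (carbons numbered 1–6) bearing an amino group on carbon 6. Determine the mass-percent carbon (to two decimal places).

Atom tally by fragment:
  CH3 → C:1 H:3
  CH2 → C:1 H:2
  CH2 → C:1 H:2
  CH2 → C:1 H:2
  CH2 → C:1 H:2
  CH2NH2 → C:1 H:4 N:1
Element totals:
  C: 6
  H: 15
  N: 1
Molecular formula: C6H15N.
Molar mass = 101.193 g/mol.
Mass from C: 6 × 12.011 = 72.066 g/mol.
%C = 72.066 / 101.193 × 100 = 71.22%.

71.22%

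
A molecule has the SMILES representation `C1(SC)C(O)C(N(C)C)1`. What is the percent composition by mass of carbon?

48.95%

Atom tally by fragment:
  cyclopropane ring core → C:3 H:6
  (− 3 ring H displaced by substituents)
  + SCH3 → C:1 H:3 S:1
  + OH → O:1 H:1
  + N(CH3)2 → N:1 C:2 H:6
Element totals:
  C: 6
  H: 13
  N: 1
  O: 1
  S: 1
Molecular formula: C6H13NOS.
Molar mass = 147.236 g/mol.
Mass from C: 6 × 12.011 = 72.066 g/mol.
%C = 72.066 / 147.236 × 100 = 48.95%.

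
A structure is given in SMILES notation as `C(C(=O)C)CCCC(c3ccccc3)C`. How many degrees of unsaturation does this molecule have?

5

Atom tally by fragment:
  CH3COCH2 → C:3 H:5 O:1
  CH2 → C:1 H:2
  CH2 → C:1 H:2
  CH2 → C:1 H:2
  CH(C6H5) → C:7 H:6
  CH3 → C:1 H:3
Element totals:
  C: 14
  H: 20
  O: 1
Molecular formula: C14H20O.
DoU = (2C + 2 + N − H − X) / 2 = (2·14 + 2 + 0 − 20 − 0) / 2 = 5.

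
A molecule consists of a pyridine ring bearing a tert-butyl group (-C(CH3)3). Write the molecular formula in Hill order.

C9H13N

Atom tally by fragment:
  pyridine ring core → C:5 H:5 N:1
  (− 1 ring H displaced by substituents)
  + C(CH3)3 → C:4 H:9
Element totals:
  C: 9
  H: 13
  N: 1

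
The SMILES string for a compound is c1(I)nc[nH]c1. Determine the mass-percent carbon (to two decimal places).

18.58%

Atom tally by fragment:
  imidazole ring core → C:3 H:4 N:2
  (− 1 ring H displaced by substituents)
  + I → I:1
Element totals:
  C: 3
  H: 3
  I: 1
  N: 2
Molecular formula: C3H3IN2.
Molar mass = 193.975 g/mol.
Mass from C: 3 × 12.011 = 36.033 g/mol.
%C = 36.033 / 193.975 × 100 = 18.58%.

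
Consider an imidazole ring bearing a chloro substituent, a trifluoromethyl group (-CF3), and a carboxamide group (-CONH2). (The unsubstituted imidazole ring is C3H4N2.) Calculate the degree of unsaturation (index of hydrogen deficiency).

Atom tally by fragment:
  imidazole ring core → C:3 H:4 N:2
  (− 3 ring H displaced by substituents)
  + Cl → Cl:1
  + CF3 → C:1 F:3
  + CONH2 → C:1 H:2 O:1 N:1
Element totals:
  C: 5
  H: 3
  Cl: 1
  F: 3
  N: 3
  O: 1
Molecular formula: C5H3ClF3N3O.
DoU = (2C + 2 + N − H − X) / 2 = (2·5 + 2 + 3 − 3 − 4) / 2 = 4.

4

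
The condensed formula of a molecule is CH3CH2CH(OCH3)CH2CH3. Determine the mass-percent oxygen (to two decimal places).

Element totals:
  C: 6
  H: 14
  O: 1
Molecular formula: C6H14O.
Molar mass = 102.177 g/mol.
Mass from O: 1 × 15.999 = 15.999 g/mol.
%O = 15.999 / 102.177 × 100 = 15.66%.

15.66%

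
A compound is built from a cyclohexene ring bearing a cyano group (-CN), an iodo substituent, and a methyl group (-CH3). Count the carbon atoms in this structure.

8

Atom tally by fragment:
  cyclohexene ring core → C:6 H:10
  (− 3 ring H displaced by substituents)
  + CN → C:1 N:1
  + I → I:1
  + CH3 → C:1 H:3
Element totals:
  C: 8
  H: 10
  I: 1
  N: 1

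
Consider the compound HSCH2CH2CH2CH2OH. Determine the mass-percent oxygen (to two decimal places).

Atom tally by fragment:
  HSCH2 → C:1 H:3 S:1
  CH2 → C:1 H:2
  CH2 → C:1 H:2
  CH2OH → C:1 H:3 O:1
Element totals:
  C: 4
  H: 10
  O: 1
  S: 1
Molecular formula: C4H10OS.
Molar mass = 106.183 g/mol.
Mass from O: 1 × 15.999 = 15.999 g/mol.
%O = 15.999 / 106.183 × 100 = 15.07%.

15.07%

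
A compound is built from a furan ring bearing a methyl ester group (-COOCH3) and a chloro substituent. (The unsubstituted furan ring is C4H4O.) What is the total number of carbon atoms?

Atom tally by fragment:
  furan ring core → C:4 H:4 O:1
  (− 2 ring H displaced by substituents)
  + COOCH3 → C:2 H:3 O:2
  + Cl → Cl:1
Element totals:
  C: 6
  H: 5
  Cl: 1
  O: 3

6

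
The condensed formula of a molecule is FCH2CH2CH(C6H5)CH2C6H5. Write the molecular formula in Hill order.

C16H17F

Atom tally by fragment:
  FCH2 → C:1 H:2 F:1
  CH2 → C:1 H:2
  CH(C6H5) → C:7 H:6
  CH2C6H5 → C:7 H:7
Element totals:
  C: 16
  H: 17
  F: 1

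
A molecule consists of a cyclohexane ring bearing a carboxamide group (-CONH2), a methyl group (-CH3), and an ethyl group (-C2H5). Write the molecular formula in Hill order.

Atom tally by fragment:
  cyclohexane ring core → C:6 H:12
  (− 3 ring H displaced by substituents)
  + CONH2 → C:1 H:2 O:1 N:1
  + CH3 → C:1 H:3
  + C2H5 → C:2 H:5
Element totals:
  C: 10
  H: 19
  N: 1
  O: 1

C10H19NO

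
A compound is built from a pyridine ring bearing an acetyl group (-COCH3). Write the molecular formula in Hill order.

C7H7NO

Atom tally by fragment:
  pyridine ring core → C:5 H:5 N:1
  (− 1 ring H displaced by substituents)
  + COCH3 → C:2 H:3 O:1
Element totals:
  C: 7
  H: 7
  N: 1
  O: 1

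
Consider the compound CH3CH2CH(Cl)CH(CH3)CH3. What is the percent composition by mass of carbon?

Element totals:
  C: 6
  H: 13
  Cl: 1
Molecular formula: C6H13Cl.
Molar mass = 120.620 g/mol.
Mass from C: 6 × 12.011 = 72.066 g/mol.
%C = 72.066 / 120.620 × 100 = 59.75%.

59.75%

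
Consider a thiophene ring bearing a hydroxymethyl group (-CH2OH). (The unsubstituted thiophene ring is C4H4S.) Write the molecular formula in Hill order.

Atom tally by fragment:
  thiophene ring core → C:4 H:4 S:1
  (− 1 ring H displaced by substituents)
  + CH2OH → C:1 H:3 O:1
Element totals:
  C: 5
  H: 6
  O: 1
  S: 1

C5H6OS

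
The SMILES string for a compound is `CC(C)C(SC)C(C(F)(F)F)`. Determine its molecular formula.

Atom tally by fragment:
  CH3 → C:1 H:3
  CH(CH3) → C:2 H:4
  CH(SCH3) → C:2 H:4 S:1
  CH2CF3 → C:2 H:2 F:3
Element totals:
  C: 7
  H: 13
  F: 3
  S: 1

C7H13F3S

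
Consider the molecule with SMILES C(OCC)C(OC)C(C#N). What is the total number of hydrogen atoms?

Atom tally by fragment:
  C2H5OCH2 → C:3 H:7 O:1
  CH(OCH3) → C:2 H:4 O:1
  CH2CN → C:2 H:2 N:1
Element totals:
  C: 7
  H: 13
  N: 1
  O: 2

13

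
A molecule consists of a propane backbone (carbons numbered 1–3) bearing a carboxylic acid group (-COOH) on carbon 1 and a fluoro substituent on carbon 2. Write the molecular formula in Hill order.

Atom tally by fragment:
  HOOCCH2 → C:2 H:3 O:2
  CH(F) → C:1 H:1 F:1
  CH3 → C:1 H:3
Element totals:
  C: 4
  H: 7
  F: 1
  O: 2

C4H7FO2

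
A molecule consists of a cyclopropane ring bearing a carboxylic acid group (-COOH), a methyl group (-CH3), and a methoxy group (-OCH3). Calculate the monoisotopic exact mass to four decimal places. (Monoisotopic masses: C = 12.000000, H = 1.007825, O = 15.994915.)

Atom tally by fragment:
  cyclopropane ring core → C:3 H:6
  (− 3 ring H displaced by substituents)
  + COOH → C:1 H:1 O:2
  + CH3 → C:1 H:3
  + OCH3 → C:1 H:3 O:1
Element totals:
  C: 6
  H: 10
  O: 3
Molecular formula: C6H10O3.
  M = 6(12.0) + 10(1.007825) + 3(15.994915)
    = 72.000000 + 10.078250 + 47.984745 = 130.062995

130.0630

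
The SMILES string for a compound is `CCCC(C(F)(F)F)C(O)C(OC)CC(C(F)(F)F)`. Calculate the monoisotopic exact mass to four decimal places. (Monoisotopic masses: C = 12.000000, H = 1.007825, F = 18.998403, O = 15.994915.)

296.1211

Atom tally by fragment:
  CH3 → C:1 H:3
  CH2 → C:1 H:2
  CH2 → C:1 H:2
  CH(CF3) → C:2 H:1 F:3
  CH(OH) → C:1 H:2 O:1
  CH(OCH3) → C:2 H:4 O:1
  CH2 → C:1 H:2
  CH2CF3 → C:2 H:2 F:3
Element totals:
  C: 11
  H: 18
  F: 6
  O: 2
Molecular formula: C11H18F6O2.
  M = 11(12.0) + 18(1.007825) + 6(18.998403) + 2(15.994915)
    = 132.000000 + 18.140850 + 113.990418 + 31.989830 = 296.121098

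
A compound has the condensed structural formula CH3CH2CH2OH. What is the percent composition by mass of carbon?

59.96%

Atom tally by fragment:
  CH3 → C:1 H:3
  CH2CH2OH → C:2 H:5 O:1
Element totals:
  C: 3
  H: 8
  O: 1
Molecular formula: C3H8O.
Molar mass = 60.096 g/mol.
Mass from C: 3 × 12.011 = 36.033 g/mol.
%C = 36.033 / 60.096 × 100 = 59.96%.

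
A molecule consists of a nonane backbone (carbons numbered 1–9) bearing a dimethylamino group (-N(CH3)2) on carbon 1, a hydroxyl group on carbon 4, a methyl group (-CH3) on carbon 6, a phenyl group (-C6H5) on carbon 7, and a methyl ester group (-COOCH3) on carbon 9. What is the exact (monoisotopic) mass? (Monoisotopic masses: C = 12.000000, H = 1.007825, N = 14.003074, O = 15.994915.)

Atom tally by fragment:
  (CH3)2NCH2 → C:3 H:8 N:1
  CH2 → C:1 H:2
  CH2 → C:1 H:2
  CH(OH) → C:1 H:2 O:1
  CH2 → C:1 H:2
  CH(CH3) → C:2 H:4
  CH(C6H5) → C:7 H:6
  CH2 → C:1 H:2
  CH2COOCH3 → C:3 H:5 O:2
Element totals:
  C: 20
  H: 33
  N: 1
  O: 3
Molecular formula: C20H33NO3.
  M = 20(12.0) + 33(1.007825) + 14.003074 + 3(15.994915)
    = 240.000000 + 33.258225 + 14.003074 + 47.984745 = 335.246044

335.2460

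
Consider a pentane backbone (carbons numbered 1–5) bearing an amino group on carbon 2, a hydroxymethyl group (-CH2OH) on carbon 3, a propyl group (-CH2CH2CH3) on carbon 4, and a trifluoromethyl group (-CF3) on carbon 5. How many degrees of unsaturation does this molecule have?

Atom tally by fragment:
  CH3 → C:1 H:3
  CH(NH2) → C:1 H:3 N:1
  CH(CH2OH) → C:2 H:4 O:1
  CH(CH2CH2CH3) → C:4 H:8
  CH2CF3 → C:2 H:2 F:3
Element totals:
  C: 10
  H: 20
  F: 3
  N: 1
  O: 1
Molecular formula: C10H20F3NO.
DoU = (2C + 2 + N − H − X) / 2 = (2·10 + 2 + 1 − 20 − 3) / 2 = 0.

0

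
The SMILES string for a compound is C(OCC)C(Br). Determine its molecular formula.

C4H9BrO

Atom tally by fragment:
  C2H5OCH2 → C:3 H:7 O:1
  CH2Br → C:1 H:2 Br:1
Element totals:
  C: 4
  H: 9
  Br: 1
  O: 1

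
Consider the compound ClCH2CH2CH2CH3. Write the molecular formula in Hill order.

C4H9Cl

Atom tally by fragment:
  ClCH2 → C:1 H:2 Cl:1
  CH2 → C:1 H:2
  CH2 → C:1 H:2
  CH3 → C:1 H:3
Element totals:
  C: 4
  H: 9
  Cl: 1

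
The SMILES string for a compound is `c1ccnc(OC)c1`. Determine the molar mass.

109.13 g/mol

Atom tally by fragment:
  pyridine ring core → C:5 H:5 N:1
  (− 1 ring H displaced by substituents)
  + OCH3 → C:1 H:3 O:1
Element totals:
  C: 6
  H: 7
  N: 1
  O: 1
Molecular formula: C6H7NO.
  M = 6(12.011) + 7(1.008) + 14.007 + 15.999
    = 72.066 + 7.056 + 14.007 + 15.999 = 109.128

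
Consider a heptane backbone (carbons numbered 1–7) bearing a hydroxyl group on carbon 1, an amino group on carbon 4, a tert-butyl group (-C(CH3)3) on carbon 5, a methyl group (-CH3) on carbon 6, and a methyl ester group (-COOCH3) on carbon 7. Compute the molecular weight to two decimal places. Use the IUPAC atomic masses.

259.39 g/mol

Atom tally by fragment:
  HOCH2 → C:1 H:3 O:1
  CH2 → C:1 H:2
  CH2 → C:1 H:2
  CH(NH2) → C:1 H:3 N:1
  CH(C(CH3)3) → C:5 H:10
  CH(CH3) → C:2 H:4
  CH2COOCH3 → C:3 H:5 O:2
Element totals:
  C: 14
  H: 29
  N: 1
  O: 3
Molecular formula: C14H29NO3.
  M = 14(12.011) + 29(1.008) + 14.007 + 3(15.999)
    = 168.154 + 29.232 + 14.007 + 47.997 = 259.390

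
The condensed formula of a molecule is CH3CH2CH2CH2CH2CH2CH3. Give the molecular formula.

C7H16

Atom tally by fragment:
  CH3 → C:1 H:3
  CH2 → C:1 H:2
  CH2 → C:1 H:2
  CH2 → C:1 H:2
  CH2 → C:1 H:2
  CH2 → C:1 H:2
  CH3 → C:1 H:3
Element totals:
  C: 7
  H: 16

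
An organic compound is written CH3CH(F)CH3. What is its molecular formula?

C3H7F

Element totals:
  C: 3
  H: 7
  F: 1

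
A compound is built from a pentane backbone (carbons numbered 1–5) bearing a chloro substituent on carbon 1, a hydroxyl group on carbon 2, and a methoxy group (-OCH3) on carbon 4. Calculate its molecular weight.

152.62 g/mol

Atom tally by fragment:
  ClCH2 → C:1 H:2 Cl:1
  CH(OH) → C:1 H:2 O:1
  CH2 → C:1 H:2
  CH(OCH3) → C:2 H:4 O:1
  CH3 → C:1 H:3
Element totals:
  C: 6
  H: 13
  Cl: 1
  O: 2
Molecular formula: C6H13ClO2.
  M = 6(12.011) + 13(1.008) + 35.45 + 2(15.999)
    = 72.066 + 13.104 + 35.450 + 31.998 = 152.618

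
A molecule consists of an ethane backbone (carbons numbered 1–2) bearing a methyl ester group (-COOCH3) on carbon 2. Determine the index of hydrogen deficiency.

Atom tally by fragment:
  CH3 → C:1 H:3
  CH2COOCH3 → C:3 H:5 O:2
Element totals:
  C: 4
  H: 8
  O: 2
Molecular formula: C4H8O2.
DoU = (2C + 2 + N − H − X) / 2 = (2·4 + 2 + 0 − 8 − 0) / 2 = 1.

1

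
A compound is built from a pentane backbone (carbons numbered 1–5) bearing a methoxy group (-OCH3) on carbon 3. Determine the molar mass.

102.18 g/mol

Atom tally by fragment:
  CH3 → C:1 H:3
  CH2 → C:1 H:2
  CH(OCH3) → C:2 H:4 O:1
  CH2 → C:1 H:2
  CH3 → C:1 H:3
Element totals:
  C: 6
  H: 14
  O: 1
Molecular formula: C6H14O.
  M = 6(12.011) + 14(1.008) + 15.999
    = 72.066 + 14.112 + 15.999 = 102.177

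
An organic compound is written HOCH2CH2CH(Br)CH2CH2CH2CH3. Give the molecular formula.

C7H15BrO

Atom tally by fragment:
  HOCH2 → C:1 H:3 O:1
  CH2 → C:1 H:2
  CH(Br) → C:1 H:1 Br:1
  CH2 → C:1 H:2
  CH2 → C:1 H:2
  CH2 → C:1 H:2
  CH3 → C:1 H:3
Element totals:
  C: 7
  H: 15
  Br: 1
  O: 1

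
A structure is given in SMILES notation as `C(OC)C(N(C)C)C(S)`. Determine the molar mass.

149.25 g/mol

Atom tally by fragment:
  CH3OCH2 → C:2 H:5 O:1
  CH(N(CH3)2) → C:3 H:7 N:1
  CH2SH → C:1 H:3 S:1
Element totals:
  C: 6
  H: 15
  N: 1
  O: 1
  S: 1
Molecular formula: C6H15NOS.
  M = 6(12.011) + 15(1.008) + 14.007 + 15.999 + 32.06
    = 72.066 + 15.120 + 14.007 + 15.999 + 32.060 = 149.252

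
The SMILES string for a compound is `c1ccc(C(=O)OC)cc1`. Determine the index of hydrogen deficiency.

Atom tally by fragment:
  benzene ring core → C:6 H:6
  (− 1 ring H displaced by substituents)
  + COOCH3 → C:2 H:3 O:2
Element totals:
  C: 8
  H: 8
  O: 2
Molecular formula: C8H8O2.
DoU = (2C + 2 + N − H − X) / 2 = (2·8 + 2 + 0 − 8 − 0) / 2 = 5.

5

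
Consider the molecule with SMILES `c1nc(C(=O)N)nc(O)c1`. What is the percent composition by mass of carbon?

43.17%

Atom tally by fragment:
  pyrimidine ring core → C:4 H:4 N:2
  (− 2 ring H displaced by substituents)
  + CONH2 → C:1 H:2 O:1 N:1
  + OH → O:1 H:1
Element totals:
  C: 5
  H: 5
  N: 3
  O: 2
Molecular formula: C5H5N3O2.
Molar mass = 139.114 g/mol.
Mass from C: 5 × 12.011 = 60.055 g/mol.
%C = 60.055 / 139.114 × 100 = 43.17%.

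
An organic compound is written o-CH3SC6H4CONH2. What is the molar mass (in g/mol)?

167.23 g/mol

Atom tally by fragment:
  benzene ring core → C:6 H:6
  (− 2 ring H displaced by substituents)
  + SCH3 → C:1 H:3 S:1
  + CONH2 → C:1 H:2 O:1 N:1
Element totals:
  C: 8
  H: 9
  N: 1
  O: 1
  S: 1
Molecular formula: C8H9NOS.
  M = 8(12.011) + 9(1.008) + 14.007 + 15.999 + 32.06
    = 96.088 + 9.072 + 14.007 + 15.999 + 32.060 = 167.226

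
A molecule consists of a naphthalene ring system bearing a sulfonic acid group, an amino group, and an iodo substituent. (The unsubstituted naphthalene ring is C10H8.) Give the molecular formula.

C10H8INO3S

Atom tally by fragment:
  naphthalene ring system core → C:10 H:8
  (− 3 ring H displaced by substituents)
  + SO3H → S:1 O:3 H:1
  + NH2 → N:1 H:2
  + I → I:1
Element totals:
  C: 10
  H: 8
  I: 1
  N: 1
  O: 3
  S: 1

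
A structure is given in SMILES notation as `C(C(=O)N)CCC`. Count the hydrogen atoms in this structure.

11

Atom tally by fragment:
  H2NOCCH2 → C:2 H:4 O:1 N:1
  CH2 → C:1 H:2
  CH2 → C:1 H:2
  CH3 → C:1 H:3
Element totals:
  C: 5
  H: 11
  N: 1
  O: 1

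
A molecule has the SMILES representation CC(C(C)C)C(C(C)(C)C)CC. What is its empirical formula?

C6H13

Atom tally by fragment:
  CH3 → C:1 H:3
  CH(CH(CH3)2) → C:4 H:8
  CH(C(CH3)3) → C:5 H:10
  CH2 → C:1 H:2
  CH3 → C:1 H:3
Element totals:
  C: 12
  H: 26
Molecular formula: C12H26.
gcd of subscripts = 2; dividing each by 2:
  C: 12/2 = 6
  H: 26/2 = 13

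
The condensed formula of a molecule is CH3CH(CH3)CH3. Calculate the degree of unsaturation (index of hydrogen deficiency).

0

Atom tally by fragment:
  CH3 → C:1 H:3
  CH(CH3) → C:2 H:4
  CH3 → C:1 H:3
Element totals:
  C: 4
  H: 10
Molecular formula: C4H10.
DoU = (2C + 2 + N − H − X) / 2 = (2·4 + 2 + 0 − 10 − 0) / 2 = 0.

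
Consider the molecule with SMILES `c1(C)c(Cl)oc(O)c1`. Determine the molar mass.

132.54 g/mol

Atom tally by fragment:
  furan ring core → C:4 H:4 O:1
  (− 3 ring H displaced by substituents)
  + CH3 → C:1 H:3
  + Cl → Cl:1
  + OH → O:1 H:1
Element totals:
  C: 5
  H: 5
  Cl: 1
  O: 2
Molecular formula: C5H5ClO2.
  M = 5(12.011) + 5(1.008) + 35.45 + 2(15.999)
    = 60.055 + 5.040 + 35.450 + 31.998 = 132.543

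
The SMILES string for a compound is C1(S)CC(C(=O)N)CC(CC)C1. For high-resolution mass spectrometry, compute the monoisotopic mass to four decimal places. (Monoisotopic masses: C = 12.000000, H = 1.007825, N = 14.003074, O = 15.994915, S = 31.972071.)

Atom tally by fragment:
  cyclohexane ring core → C:6 H:12
  (− 3 ring H displaced by substituents)
  + SH → S:1 H:1
  + CONH2 → C:1 H:2 O:1 N:1
  + C2H5 → C:2 H:5
Element totals:
  C: 9
  H: 17
  N: 1
  O: 1
  S: 1
Molecular formula: C9H17NOS.
  M = 9(12.0) + 17(1.007825) + 14.003074 + 15.994915 + 31.972071
    = 108.000000 + 17.133025 + 14.003074 + 15.994915 + 31.972071 = 187.103085

187.1031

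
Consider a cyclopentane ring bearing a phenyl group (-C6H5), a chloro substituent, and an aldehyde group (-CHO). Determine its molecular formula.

Atom tally by fragment:
  cyclopentane ring core → C:5 H:10
  (− 3 ring H displaced by substituents)
  + C6H5 → C:6 H:5
  + Cl → Cl:1
  + CHO → C:1 H:1 O:1
Element totals:
  C: 12
  H: 13
  Cl: 1
  O: 1

C12H13ClO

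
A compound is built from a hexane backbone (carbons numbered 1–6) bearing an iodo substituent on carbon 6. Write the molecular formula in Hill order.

Atom tally by fragment:
  CH3 → C:1 H:3
  CH2 → C:1 H:2
  CH2 → C:1 H:2
  CH2 → C:1 H:2
  CH2 → C:1 H:2
  CH2I → C:1 H:2 I:1
Element totals:
  C: 6
  H: 13
  I: 1

C6H13I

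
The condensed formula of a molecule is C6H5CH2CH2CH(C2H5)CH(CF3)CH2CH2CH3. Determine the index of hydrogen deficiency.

Element totals:
  C: 16
  H: 23
  F: 3
Molecular formula: C16H23F3.
DoU = (2C + 2 + N − H − X) / 2 = (2·16 + 2 + 0 − 23 − 3) / 2 = 4.

4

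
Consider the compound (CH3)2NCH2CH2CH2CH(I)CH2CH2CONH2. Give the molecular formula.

C9H19IN2O

Atom tally by fragment:
  (CH3)2NCH2 → C:3 H:8 N:1
  CH2 → C:1 H:2
  CH2 → C:1 H:2
  CH(I) → C:1 H:1 I:1
  CH2 → C:1 H:2
  CH2CONH2 → C:2 H:4 O:1 N:1
Element totals:
  C: 9
  H: 19
  I: 1
  N: 2
  O: 1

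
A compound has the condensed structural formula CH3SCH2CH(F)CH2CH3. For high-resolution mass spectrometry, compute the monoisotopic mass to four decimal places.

Element totals:
  C: 5
  H: 11
  F: 1
  S: 1
Molecular formula: C5H11FS.
  M = 5(12.0) + 11(1.007825) + 18.998403 + 31.972071
    = 60.000000 + 11.086075 + 18.998403 + 31.972071 = 122.056549

122.0565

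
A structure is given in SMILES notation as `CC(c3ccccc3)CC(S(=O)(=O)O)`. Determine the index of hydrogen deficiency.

4

Atom tally by fragment:
  CH3 → C:1 H:3
  CH(C6H5) → C:7 H:6
  CH2 → C:1 H:2
  CH2SO3H → C:1 H:3 S:1 O:3
Element totals:
  C: 10
  H: 14
  O: 3
  S: 1
Molecular formula: C10H14O3S.
DoU = (2C + 2 + N − H − X) / 2 = (2·10 + 2 + 0 − 14 − 0) / 2 = 4.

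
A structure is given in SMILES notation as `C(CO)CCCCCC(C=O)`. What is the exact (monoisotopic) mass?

158.1307

Atom tally by fragment:
  HOCH2CH2 → C:2 H:5 O:1
  CH2 → C:1 H:2
  CH2 → C:1 H:2
  CH2 → C:1 H:2
  CH2 → C:1 H:2
  CH2 → C:1 H:2
  CH2CHO → C:2 H:3 O:1
Element totals:
  C: 9
  H: 18
  O: 2
Molecular formula: C9H18O2.
  M = 9(12.0) + 18(1.007825) + 2(15.994915)
    = 108.000000 + 18.140850 + 31.989830 = 158.130680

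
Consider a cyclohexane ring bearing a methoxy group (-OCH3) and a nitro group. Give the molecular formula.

Atom tally by fragment:
  cyclohexane ring core → C:6 H:12
  (− 2 ring H displaced by substituents)
  + OCH3 → C:1 H:3 O:1
  + NO2 → N:1 O:2
Element totals:
  C: 7
  H: 13
  N: 1
  O: 3

C7H13NO3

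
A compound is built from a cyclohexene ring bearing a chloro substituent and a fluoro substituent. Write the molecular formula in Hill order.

Atom tally by fragment:
  cyclohexene ring core → C:6 H:10
  (− 2 ring H displaced by substituents)
  + Cl → Cl:1
  + F → F:1
Element totals:
  C: 6
  H: 8
  Cl: 1
  F: 1

C6H8ClF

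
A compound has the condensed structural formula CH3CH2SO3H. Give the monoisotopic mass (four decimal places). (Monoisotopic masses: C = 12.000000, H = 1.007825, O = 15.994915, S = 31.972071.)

110.0038

Atom tally by fragment:
  CH3 → C:1 H:3
  CH2SO3H → C:1 H:3 S:1 O:3
Element totals:
  C: 2
  H: 6
  O: 3
  S: 1
Molecular formula: C2H6O3S.
  M = 2(12.0) + 6(1.007825) + 3(15.994915) + 31.972071
    = 24.000000 + 6.046950 + 47.984745 + 31.972071 = 110.003766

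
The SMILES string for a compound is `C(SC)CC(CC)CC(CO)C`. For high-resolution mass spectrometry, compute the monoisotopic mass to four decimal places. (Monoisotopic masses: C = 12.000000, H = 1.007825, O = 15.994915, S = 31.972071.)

Atom tally by fragment:
  CH3SCH2 → C:2 H:5 S:1
  CH2 → C:1 H:2
  CH(C2H5) → C:3 H:6
  CH2 → C:1 H:2
  CH(CH2OH) → C:2 H:4 O:1
  CH3 → C:1 H:3
Element totals:
  C: 10
  H: 22
  O: 1
  S: 1
Molecular formula: C10H22OS.
  M = 10(12.0) + 22(1.007825) + 15.994915 + 31.972071
    = 120.000000 + 22.172150 + 15.994915 + 31.972071 = 190.139136

190.1391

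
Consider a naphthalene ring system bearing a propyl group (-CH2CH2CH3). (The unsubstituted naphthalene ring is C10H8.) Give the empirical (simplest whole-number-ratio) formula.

Atom tally by fragment:
  naphthalene ring system core → C:10 H:8
  (− 1 ring H displaced by substituents)
  + CH2CH2CH3 → C:3 H:7
Element totals:
  C: 13
  H: 14
Molecular formula: C13H14.
gcd of subscripts (13, 14) = 1, so the empirical formula equals the molecular formula.

C13H14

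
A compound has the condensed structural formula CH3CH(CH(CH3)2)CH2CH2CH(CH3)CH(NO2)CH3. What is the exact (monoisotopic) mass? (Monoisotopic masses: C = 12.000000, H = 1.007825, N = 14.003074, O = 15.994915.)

Atom tally by fragment:
  CH3 → C:1 H:3
  CH(CH(CH3)2) → C:4 H:8
  CH2 → C:1 H:2
  CH2 → C:1 H:2
  CH(CH3) → C:2 H:4
  CH(NO2) → C:1 H:1 N:1 O:2
  CH3 → C:1 H:3
Element totals:
  C: 11
  H: 23
  N: 1
  O: 2
Molecular formula: C11H23NO2.
  M = 11(12.0) + 23(1.007825) + 14.003074 + 2(15.994915)
    = 132.000000 + 23.179975 + 14.003074 + 31.989830 = 201.172879

201.1729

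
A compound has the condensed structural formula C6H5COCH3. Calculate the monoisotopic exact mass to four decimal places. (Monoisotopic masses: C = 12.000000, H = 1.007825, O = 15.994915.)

120.0575

Atom tally by fragment:
  benzene ring core → C:6 H:6
  (− 1 ring H displaced by substituents)
  + COCH3 → C:2 H:3 O:1
Element totals:
  C: 8
  H: 8
  O: 1
Molecular formula: C8H8O.
  M = 8(12.0) + 8(1.007825) + 15.994915
    = 96.000000 + 8.062600 + 15.994915 = 120.057515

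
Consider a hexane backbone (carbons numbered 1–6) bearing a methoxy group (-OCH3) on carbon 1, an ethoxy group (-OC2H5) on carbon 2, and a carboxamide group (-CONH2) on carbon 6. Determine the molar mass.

Atom tally by fragment:
  CH3OCH2 → C:2 H:5 O:1
  CH(OC2H5) → C:3 H:6 O:1
  CH2 → C:1 H:2
  CH2 → C:1 H:2
  CH2 → C:1 H:2
  CH2CONH2 → C:2 H:4 O:1 N:1
Element totals:
  C: 10
  H: 21
  N: 1
  O: 3
Molecular formula: C10H21NO3.
  M = 10(12.011) + 21(1.008) + 14.007 + 3(15.999)
    = 120.110 + 21.168 + 14.007 + 47.997 = 203.282

203.28 g/mol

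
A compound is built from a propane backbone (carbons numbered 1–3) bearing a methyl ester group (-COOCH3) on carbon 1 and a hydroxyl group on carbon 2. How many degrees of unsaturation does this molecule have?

1

Atom tally by fragment:
  CH3OOCCH2 → C:3 H:5 O:2
  CH(OH) → C:1 H:2 O:1
  CH3 → C:1 H:3
Element totals:
  C: 5
  H: 10
  O: 3
Molecular formula: C5H10O3.
DoU = (2C + 2 + N − H − X) / 2 = (2·5 + 2 + 0 − 10 − 0) / 2 = 1.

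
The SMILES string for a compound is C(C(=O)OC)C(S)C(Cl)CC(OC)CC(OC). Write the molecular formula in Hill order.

Atom tally by fragment:
  CH3OOCCH2 → C:3 H:5 O:2
  CH(SH) → C:1 H:2 S:1
  CH(Cl) → C:1 H:1 Cl:1
  CH2 → C:1 H:2
  CH(OCH3) → C:2 H:4 O:1
  CH2 → C:1 H:2
  CH2OCH3 → C:2 H:5 O:1
Element totals:
  C: 11
  H: 21
  Cl: 1
  O: 4
  S: 1

C11H21ClO4S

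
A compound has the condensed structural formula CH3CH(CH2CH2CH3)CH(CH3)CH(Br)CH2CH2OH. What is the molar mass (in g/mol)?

237.18 g/mol

Element totals:
  C: 10
  H: 21
  Br: 1
  O: 1
Molecular formula: C10H21BrO.
  M = 10(12.011) + 21(1.008) + 79.904 + 15.999
    = 120.110 + 21.168 + 79.904 + 15.999 = 237.181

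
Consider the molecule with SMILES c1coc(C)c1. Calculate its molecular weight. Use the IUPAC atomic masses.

Atom tally by fragment:
  furan ring core → C:4 H:4 O:1
  (− 1 ring H displaced by substituents)
  + CH3 → C:1 H:3
Element totals:
  C: 5
  H: 6
  O: 1
Molecular formula: C5H6O.
  M = 5(12.011) + 6(1.008) + 15.999
    = 60.055 + 6.048 + 15.999 = 82.102

82.10 g/mol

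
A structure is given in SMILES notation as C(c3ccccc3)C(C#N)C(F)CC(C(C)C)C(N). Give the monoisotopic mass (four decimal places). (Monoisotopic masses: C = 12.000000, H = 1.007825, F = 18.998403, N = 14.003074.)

262.1845

Atom tally by fragment:
  C6H5CH2 → C:7 H:7
  CH(CN) → C:2 H:1 N:1
  CH(F) → C:1 H:1 F:1
  CH2 → C:1 H:2
  CH(CH(CH3)2) → C:4 H:8
  CH2NH2 → C:1 H:4 N:1
Element totals:
  C: 16
  H: 23
  F: 1
  N: 2
Molecular formula: C16H23FN2.
  M = 16(12.0) + 23(1.007825) + 18.998403 + 2(14.003074)
    = 192.000000 + 23.179975 + 18.998403 + 28.006148 = 262.184526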